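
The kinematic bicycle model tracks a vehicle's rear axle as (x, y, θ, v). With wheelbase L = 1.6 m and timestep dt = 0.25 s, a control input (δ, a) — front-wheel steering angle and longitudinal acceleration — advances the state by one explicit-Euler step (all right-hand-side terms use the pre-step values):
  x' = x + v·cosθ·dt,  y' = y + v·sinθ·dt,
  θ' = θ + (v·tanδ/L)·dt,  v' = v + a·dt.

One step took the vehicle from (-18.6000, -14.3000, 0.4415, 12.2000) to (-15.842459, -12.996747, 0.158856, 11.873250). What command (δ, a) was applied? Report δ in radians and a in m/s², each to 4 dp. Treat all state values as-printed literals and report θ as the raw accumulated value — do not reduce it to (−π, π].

a = (v'−v)/dt = (-0.326750)/0.25 = -1.3070
Δθ = θ'−θ = -0.282644;  (v·dt/L) = 12.2000·0.25/1.6 = 1.906250
tan δ = Δθ·L/(v·dt) = -0.148272  →  δ = -0.1472

δ = -0.1472, a = -1.3070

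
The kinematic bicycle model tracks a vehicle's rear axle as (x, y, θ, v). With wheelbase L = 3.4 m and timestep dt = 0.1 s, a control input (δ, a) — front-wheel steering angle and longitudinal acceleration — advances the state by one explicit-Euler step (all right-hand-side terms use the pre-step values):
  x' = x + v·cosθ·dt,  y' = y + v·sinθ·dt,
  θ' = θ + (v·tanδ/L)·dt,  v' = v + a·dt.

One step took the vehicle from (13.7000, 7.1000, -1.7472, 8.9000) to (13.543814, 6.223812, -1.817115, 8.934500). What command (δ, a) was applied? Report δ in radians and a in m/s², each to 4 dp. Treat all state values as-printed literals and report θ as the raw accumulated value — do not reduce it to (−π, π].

δ = -0.2610, a = 0.3450

a = (v'−v)/dt = (0.034500)/0.1 = 0.3450
Δθ = θ'−θ = -0.069915;  (v·dt/L) = 8.9000·0.1/3.4 = 0.261765
tan δ = Δθ·L/(v·dt) = -0.267091  →  δ = -0.2610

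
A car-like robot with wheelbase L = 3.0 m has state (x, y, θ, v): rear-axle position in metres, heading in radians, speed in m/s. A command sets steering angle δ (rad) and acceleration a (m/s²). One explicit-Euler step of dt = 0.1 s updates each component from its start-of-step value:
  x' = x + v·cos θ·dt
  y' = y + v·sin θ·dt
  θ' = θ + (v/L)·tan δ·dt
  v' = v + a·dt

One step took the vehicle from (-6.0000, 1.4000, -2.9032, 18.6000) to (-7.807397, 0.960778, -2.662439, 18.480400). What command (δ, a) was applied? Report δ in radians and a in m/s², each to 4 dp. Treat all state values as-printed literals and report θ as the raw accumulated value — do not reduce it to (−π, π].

a = (v'−v)/dt = (-0.119600)/0.1 = -1.1960
Δθ = θ'−θ = 0.240761;  (v·dt/L) = 18.6000·0.1/3.0 = 0.620000
tan δ = Δθ·L/(v·dt) = 0.388324  →  δ = 0.3704

δ = 0.3704, a = -1.1960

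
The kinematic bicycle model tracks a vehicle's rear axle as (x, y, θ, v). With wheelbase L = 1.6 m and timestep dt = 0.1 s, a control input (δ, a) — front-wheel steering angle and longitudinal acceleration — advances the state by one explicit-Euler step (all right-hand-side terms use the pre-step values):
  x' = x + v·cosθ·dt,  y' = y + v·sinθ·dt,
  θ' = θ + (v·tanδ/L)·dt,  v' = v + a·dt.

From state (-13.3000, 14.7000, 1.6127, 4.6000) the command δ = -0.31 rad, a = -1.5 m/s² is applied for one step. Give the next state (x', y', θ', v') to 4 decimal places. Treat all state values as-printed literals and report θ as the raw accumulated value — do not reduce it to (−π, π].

(-13.3193, 15.1596, 1.5206, 4.4500)

x' = -13.3000 + 4.6000·cos(1.6127)·0.1 = -13.3193
y' = 14.7000 + 4.6000·sin(1.6127)·0.1 = 15.1596
θ' = 1.6127 + (4.6000/1.6)·tan(-0.31)·0.1 = 1.5206
v' = 4.6000 − 1.5000·0.1 = 4.4500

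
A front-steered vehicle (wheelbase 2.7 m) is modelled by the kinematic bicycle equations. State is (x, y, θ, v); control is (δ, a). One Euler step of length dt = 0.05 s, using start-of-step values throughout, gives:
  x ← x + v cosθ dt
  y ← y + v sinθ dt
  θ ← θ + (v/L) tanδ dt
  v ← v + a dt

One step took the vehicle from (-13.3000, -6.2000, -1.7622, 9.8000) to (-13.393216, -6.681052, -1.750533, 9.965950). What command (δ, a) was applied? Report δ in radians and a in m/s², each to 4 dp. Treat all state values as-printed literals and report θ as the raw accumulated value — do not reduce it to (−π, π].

δ = 0.0642, a = 3.3190

a = (v'−v)/dt = (0.165950)/0.05 = 3.3190
Δθ = θ'−θ = 0.011667;  (v·dt/L) = 9.8000·0.05/2.7 = 0.181481
tan δ = Δθ·L/(v·dt) = 0.064288  →  δ = 0.0642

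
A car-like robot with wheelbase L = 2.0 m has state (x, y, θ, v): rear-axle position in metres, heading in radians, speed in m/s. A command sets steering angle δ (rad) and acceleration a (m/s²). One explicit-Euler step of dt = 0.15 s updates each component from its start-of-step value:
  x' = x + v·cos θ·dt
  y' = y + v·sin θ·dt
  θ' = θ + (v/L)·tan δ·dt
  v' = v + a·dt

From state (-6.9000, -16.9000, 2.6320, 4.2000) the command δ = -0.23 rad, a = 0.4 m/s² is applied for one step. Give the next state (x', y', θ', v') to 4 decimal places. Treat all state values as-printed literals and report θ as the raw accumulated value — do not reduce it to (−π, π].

(-7.4500, -16.5927, 2.5582, 4.2600)

x' = -6.9000 + 4.2000·cos(2.6320)·0.15 = -7.4500
y' = -16.9000 + 4.2000·sin(2.6320)·0.15 = -16.5927
θ' = 2.6320 + (4.2000/2.0)·tan(-0.23)·0.15 = 2.5582
v' = 4.2000 + 0.4000·0.15 = 4.2600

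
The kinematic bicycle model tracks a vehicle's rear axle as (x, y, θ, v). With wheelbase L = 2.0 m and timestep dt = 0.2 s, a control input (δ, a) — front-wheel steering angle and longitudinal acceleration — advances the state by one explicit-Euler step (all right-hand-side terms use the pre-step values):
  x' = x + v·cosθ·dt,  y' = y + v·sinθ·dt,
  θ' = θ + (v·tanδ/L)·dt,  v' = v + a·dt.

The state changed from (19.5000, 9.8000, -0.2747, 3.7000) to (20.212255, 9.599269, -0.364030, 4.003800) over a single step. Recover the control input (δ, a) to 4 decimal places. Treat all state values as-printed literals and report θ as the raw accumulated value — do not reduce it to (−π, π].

δ = -0.2369, a = 1.5190

a = (v'−v)/dt = (0.303800)/0.2 = 1.5190
Δθ = θ'−θ = -0.089330;  (v·dt/L) = 3.7000·0.2/2.0 = 0.370000
tan δ = Δθ·L/(v·dt) = -0.241432  →  δ = -0.2369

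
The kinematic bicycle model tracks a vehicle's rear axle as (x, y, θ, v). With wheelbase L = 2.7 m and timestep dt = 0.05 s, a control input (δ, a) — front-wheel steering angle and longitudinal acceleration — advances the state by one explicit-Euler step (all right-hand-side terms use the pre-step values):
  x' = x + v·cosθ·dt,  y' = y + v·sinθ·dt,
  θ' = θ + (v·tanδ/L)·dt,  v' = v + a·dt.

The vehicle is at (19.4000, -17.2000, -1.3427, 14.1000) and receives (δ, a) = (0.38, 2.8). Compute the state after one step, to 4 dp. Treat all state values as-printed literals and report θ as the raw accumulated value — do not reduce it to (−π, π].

(19.5594, -17.8867, -1.2384, 14.2400)

x' = 19.4000 + 14.1000·cos(-1.3427)·0.05 = 19.5594
y' = -17.2000 + 14.1000·sin(-1.3427)·0.05 = -17.8867
θ' = -1.3427 + (14.1000/2.7)·tan(0.38)·0.05 = -1.2384
v' = 14.1000 + 2.8000·0.05 = 14.2400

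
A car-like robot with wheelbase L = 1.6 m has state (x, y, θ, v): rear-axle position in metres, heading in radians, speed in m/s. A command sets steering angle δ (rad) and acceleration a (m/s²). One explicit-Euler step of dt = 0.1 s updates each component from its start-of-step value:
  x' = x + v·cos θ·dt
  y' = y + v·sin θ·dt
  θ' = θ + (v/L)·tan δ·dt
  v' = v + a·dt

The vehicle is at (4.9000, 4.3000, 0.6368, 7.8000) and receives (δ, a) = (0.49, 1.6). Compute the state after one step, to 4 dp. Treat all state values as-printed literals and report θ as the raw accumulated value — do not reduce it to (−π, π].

(5.5271, 4.7638, 0.8968, 7.9600)

x' = 4.9000 + 7.8000·cos(0.6368)·0.1 = 5.5271
y' = 4.3000 + 7.8000·sin(0.6368)·0.1 = 4.7638
θ' = 0.6368 + (7.8000/1.6)·tan(0.49)·0.1 = 0.8968
v' = 7.8000 + 1.6000·0.1 = 7.9600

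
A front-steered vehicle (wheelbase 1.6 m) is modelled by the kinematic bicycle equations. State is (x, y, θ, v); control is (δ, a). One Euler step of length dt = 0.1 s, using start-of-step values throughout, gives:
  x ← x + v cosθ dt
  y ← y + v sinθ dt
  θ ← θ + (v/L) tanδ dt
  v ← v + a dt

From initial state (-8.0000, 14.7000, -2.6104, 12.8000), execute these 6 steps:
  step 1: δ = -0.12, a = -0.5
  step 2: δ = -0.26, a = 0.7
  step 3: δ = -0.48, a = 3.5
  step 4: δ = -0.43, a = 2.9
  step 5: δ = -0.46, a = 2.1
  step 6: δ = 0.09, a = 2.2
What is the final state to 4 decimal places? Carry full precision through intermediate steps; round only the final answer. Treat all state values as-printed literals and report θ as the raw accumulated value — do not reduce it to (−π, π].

(-14.6859, 15.3562, -4.0532, 13.8900)

after step 1 (δ=-0.12, a=-0.5): (-9.103621, 14.051601, -2.706863, 12.750000)
after step 2 (δ=-0.26, a=0.7): (-10.260025, 13.514616, -2.918849, 12.820000)
after step 3 (δ=-0.48, a=3.5): (-11.510354, 13.231414, -3.335989, 13.170000)
after step 4 (δ=-0.43, a=2.9): (-12.802547, 13.485824, -3.713491, 13.460000)
after step 5 (δ=-0.46, a=2.1): (-13.934365, 14.214319, -4.130288, 13.670000)
after step 6 (δ=0.09, a=2.2): (-14.685915, 15.356187, -4.053185, 13.890000)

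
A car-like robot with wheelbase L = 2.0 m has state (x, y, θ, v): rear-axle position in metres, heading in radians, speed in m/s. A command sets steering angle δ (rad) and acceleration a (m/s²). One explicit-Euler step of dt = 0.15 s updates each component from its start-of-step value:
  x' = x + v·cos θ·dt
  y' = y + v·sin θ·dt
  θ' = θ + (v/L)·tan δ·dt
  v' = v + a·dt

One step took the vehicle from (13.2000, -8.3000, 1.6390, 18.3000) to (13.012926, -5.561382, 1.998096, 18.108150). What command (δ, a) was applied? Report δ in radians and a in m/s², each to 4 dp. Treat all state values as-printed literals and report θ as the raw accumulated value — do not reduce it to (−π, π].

δ = 0.2559, a = -1.2790

a = (v'−v)/dt = (-0.191850)/0.15 = -1.2790
Δθ = θ'−θ = 0.359096;  (v·dt/L) = 18.3000·0.15/2.0 = 1.372500
tan δ = Δθ·L/(v·dt) = 0.261636  →  δ = 0.2559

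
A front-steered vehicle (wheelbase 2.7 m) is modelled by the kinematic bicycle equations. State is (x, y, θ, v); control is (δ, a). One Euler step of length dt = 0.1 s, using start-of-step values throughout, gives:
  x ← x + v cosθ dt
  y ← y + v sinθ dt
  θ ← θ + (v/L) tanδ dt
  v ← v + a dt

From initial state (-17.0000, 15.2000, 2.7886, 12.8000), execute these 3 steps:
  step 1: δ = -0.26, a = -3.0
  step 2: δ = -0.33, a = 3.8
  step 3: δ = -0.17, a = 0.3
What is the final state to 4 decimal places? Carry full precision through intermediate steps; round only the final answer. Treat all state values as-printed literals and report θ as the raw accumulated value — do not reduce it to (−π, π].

after step 1 (δ=-0.26, a=-3.0): (-18.201078, 15.642506, 2.662486, 12.500000)
after step 2 (δ=-0.33, a=3.8): (-19.310337, 16.218739, 2.503910, 12.880000)
after step 3 (δ=-0.17, a=0.3): (-20.345216, 16.985531, 2.422023, 12.910000)

(-20.3452, 16.9855, 2.4220, 12.9100)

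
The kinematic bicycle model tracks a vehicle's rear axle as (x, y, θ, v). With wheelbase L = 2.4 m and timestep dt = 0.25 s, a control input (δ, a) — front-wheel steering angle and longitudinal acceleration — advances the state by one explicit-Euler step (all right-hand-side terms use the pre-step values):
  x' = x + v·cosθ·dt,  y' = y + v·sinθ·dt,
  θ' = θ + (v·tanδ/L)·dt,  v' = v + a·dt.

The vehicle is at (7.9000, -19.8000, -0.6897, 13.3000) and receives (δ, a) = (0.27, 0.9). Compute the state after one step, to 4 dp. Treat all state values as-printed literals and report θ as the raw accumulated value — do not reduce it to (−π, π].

(10.4650, -21.9157, -0.3063, 13.5250)

x' = 7.9000 + 13.3000·cos(-0.6897)·0.25 = 10.4650
y' = -19.8000 + 13.3000·sin(-0.6897)·0.25 = -21.9157
θ' = -0.6897 + (13.3000/2.4)·tan(0.27)·0.25 = -0.3063
v' = 13.3000 + 0.9000·0.25 = 13.5250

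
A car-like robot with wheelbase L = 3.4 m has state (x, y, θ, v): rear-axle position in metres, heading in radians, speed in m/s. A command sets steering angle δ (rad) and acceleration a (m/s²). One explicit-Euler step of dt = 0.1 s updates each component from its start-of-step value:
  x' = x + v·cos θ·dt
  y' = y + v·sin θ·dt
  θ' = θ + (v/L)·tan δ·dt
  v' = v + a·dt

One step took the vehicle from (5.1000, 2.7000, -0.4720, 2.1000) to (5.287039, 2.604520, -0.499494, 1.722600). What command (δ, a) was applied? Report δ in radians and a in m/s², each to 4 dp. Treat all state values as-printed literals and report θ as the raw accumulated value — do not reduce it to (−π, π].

δ = -0.4188, a = -3.7740

a = (v'−v)/dt = (-0.377400)/0.1 = -3.7740
Δθ = θ'−θ = -0.027494;  (v·dt/L) = 2.1000·0.1/3.4 = 0.061765
tan δ = Δθ·L/(v·dt) = -0.445141  →  δ = -0.4188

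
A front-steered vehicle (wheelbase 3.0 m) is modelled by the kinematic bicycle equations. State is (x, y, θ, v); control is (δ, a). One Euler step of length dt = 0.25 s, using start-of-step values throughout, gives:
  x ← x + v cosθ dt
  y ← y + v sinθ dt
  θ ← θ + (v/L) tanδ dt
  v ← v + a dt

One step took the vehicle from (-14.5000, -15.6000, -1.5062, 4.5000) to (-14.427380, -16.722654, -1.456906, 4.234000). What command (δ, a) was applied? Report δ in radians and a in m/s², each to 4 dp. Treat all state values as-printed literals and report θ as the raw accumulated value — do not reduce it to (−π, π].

a = (v'−v)/dt = (-0.266000)/0.25 = -1.0640
Δθ = θ'−θ = 0.049294;  (v·dt/L) = 4.5000·0.25/3.0 = 0.375000
tan δ = Δθ·L/(v·dt) = 0.131451  →  δ = 0.1307

δ = 0.1307, a = -1.0640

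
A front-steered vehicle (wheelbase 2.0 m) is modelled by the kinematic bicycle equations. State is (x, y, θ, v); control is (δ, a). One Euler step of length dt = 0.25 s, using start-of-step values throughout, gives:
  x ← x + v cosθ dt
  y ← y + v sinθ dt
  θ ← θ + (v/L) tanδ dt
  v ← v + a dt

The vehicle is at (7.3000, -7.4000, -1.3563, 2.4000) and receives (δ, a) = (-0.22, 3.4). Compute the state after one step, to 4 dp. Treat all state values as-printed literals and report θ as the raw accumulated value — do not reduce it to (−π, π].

(7.4277, -7.9863, -1.4234, 3.2500)

x' = 7.3000 + 2.4000·cos(-1.3563)·0.25 = 7.4277
y' = -7.4000 + 2.4000·sin(-1.3563)·0.25 = -7.9863
θ' = -1.3563 + (2.4000/2.0)·tan(-0.22)·0.25 = -1.4234
v' = 2.4000 + 3.4000·0.25 = 3.2500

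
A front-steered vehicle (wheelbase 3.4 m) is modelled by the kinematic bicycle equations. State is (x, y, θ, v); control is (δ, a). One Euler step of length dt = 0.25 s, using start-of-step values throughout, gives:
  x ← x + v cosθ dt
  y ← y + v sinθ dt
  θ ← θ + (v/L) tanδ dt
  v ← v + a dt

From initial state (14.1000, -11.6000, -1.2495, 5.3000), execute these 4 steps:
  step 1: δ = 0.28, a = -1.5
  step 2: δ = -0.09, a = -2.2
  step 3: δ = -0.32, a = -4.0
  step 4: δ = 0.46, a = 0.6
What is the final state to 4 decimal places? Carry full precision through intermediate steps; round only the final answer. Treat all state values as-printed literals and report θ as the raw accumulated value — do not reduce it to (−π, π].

(15.7066, -15.7893, -1.1538, 3.5250)

after step 1 (δ=0.28, a=-1.5): (14.518431, -12.857196, -1.137438, 4.925000)
after step 2 (δ=-0.09, a=-2.2): (15.035458, -13.974630, -1.170119, 4.375000)
after step 3 (δ=-0.32, a=-4.0): (15.462067, -14.981751, -1.276724, 3.375000)
after step 4 (δ=0.46, a=0.6): (15.706630, -15.789280, -1.153772, 3.525000)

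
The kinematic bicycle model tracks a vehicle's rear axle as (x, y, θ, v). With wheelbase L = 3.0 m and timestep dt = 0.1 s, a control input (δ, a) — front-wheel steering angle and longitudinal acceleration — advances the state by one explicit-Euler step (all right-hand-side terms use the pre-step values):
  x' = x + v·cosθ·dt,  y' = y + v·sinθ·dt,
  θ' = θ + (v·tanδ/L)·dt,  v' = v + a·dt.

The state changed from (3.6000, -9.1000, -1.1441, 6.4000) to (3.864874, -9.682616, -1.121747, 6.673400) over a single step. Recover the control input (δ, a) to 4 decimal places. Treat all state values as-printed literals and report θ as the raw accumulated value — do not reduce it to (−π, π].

δ = 0.1044, a = 2.7340

a = (v'−v)/dt = (0.273400)/0.1 = 2.7340
Δθ = θ'−θ = 0.022353;  (v·dt/L) = 6.4000·0.1/3.0 = 0.213333
tan δ = Δθ·L/(v·dt) = 0.104780  →  δ = 0.1044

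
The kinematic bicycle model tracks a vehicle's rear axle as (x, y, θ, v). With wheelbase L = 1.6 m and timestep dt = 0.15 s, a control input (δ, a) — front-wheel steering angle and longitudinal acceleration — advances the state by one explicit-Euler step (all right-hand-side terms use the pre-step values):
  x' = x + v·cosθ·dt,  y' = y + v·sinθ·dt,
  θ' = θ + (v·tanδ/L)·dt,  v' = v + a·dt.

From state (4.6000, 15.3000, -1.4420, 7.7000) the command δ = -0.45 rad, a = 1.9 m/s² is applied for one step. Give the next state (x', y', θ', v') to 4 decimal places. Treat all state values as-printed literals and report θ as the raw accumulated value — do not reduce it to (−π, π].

x' = 4.6000 + 7.7000·cos(-1.4420)·0.15 = 4.7483
y' = 15.3000 + 7.7000·sin(-1.4420)·0.15 = 14.1546
θ' = -1.4420 + (7.7000/1.6)·tan(-0.45)·0.15 = -1.7907
v' = 7.7000 + 1.9000·0.15 = 7.9850

(4.7483, 14.1546, -1.7907, 7.9850)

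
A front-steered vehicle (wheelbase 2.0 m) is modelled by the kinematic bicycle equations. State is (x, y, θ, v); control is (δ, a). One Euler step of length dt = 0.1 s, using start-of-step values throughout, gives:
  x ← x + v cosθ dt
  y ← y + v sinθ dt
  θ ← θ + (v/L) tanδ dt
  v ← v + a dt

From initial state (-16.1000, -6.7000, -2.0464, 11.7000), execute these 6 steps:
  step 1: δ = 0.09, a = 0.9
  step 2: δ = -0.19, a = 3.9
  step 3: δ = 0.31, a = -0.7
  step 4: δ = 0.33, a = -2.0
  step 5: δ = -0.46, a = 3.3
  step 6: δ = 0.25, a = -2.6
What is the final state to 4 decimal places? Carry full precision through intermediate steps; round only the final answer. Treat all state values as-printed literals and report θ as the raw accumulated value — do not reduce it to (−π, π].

(-18.8144, -13.2972, -1.8433, 11.9800)

after step 1 (δ=0.09, a=0.9): (-16.635714, -7.740149, -1.993607, 11.790000)
after step 2 (δ=-0.19, a=3.9): (-17.119488, -8.815325, -2.106980, 12.180000)
after step 3 (δ=0.31, a=-0.7): (-17.741714, -9.862397, -1.911900, 12.110000)
after step 4 (δ=0.33, a=-2.0): (-18.146827, -11.003626, -1.704502, 11.910000)
after step 5 (δ=-0.46, a=3.3): (-18.305596, -12.183996, -1.999541, 12.240000)
after step 6 (δ=0.25, a=-2.6): (-18.814449, -13.297210, -1.843272, 11.980000)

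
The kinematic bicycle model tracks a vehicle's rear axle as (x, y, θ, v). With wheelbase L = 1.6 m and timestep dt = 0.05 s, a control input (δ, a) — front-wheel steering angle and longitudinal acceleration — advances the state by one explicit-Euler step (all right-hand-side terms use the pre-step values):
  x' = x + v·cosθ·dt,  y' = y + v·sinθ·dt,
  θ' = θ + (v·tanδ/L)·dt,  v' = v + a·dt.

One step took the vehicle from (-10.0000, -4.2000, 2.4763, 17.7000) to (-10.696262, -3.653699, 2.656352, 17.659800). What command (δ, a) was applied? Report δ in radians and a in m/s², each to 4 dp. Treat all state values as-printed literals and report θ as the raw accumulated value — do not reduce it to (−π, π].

a = (v'−v)/dt = (-0.040200)/0.05 = -0.8040
Δθ = θ'−θ = 0.180052;  (v·dt/L) = 17.7000·0.05/1.6 = 0.553125
tan δ = Δθ·L/(v·dt) = 0.325518  →  δ = 0.3147

δ = 0.3147, a = -0.8040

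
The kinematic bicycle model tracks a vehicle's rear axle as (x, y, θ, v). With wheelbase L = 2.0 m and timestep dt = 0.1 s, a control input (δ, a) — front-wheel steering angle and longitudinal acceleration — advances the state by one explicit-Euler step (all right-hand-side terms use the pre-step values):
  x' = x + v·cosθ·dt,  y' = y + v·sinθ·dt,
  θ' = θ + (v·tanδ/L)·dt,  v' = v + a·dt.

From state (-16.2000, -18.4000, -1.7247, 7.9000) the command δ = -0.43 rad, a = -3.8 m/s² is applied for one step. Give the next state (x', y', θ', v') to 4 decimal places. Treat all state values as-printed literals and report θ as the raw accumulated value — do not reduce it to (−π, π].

(-16.3211, -19.1807, -1.9059, 7.5200)

x' = -16.2000 + 7.9000·cos(-1.7247)·0.1 = -16.3211
y' = -18.4000 + 7.9000·sin(-1.7247)·0.1 = -19.1807
θ' = -1.7247 + (7.9000/2.0)·tan(-0.43)·0.1 = -1.9059
v' = 7.9000 − 3.8000·0.1 = 7.5200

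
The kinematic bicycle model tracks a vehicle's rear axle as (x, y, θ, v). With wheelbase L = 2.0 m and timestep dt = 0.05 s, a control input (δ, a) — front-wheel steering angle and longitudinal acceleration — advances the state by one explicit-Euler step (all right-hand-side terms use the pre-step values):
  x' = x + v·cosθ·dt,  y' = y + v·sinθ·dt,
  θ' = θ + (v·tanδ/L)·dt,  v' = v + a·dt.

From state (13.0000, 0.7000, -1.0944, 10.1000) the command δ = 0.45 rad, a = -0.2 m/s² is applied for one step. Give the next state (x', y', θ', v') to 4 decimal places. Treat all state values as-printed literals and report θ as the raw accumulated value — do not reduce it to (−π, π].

x' = 13.0000 + 10.1000·cos(-1.0944)·0.05 = 13.2316
y' = 0.7000 + 10.1000·sin(-1.0944)·0.05 = 0.2512
θ' = -1.0944 + (10.1000/2.0)·tan(0.45)·0.05 = -0.9724
v' = 10.1000 − 0.2000·0.05 = 10.0900

(13.2316, 0.2512, -0.9724, 10.0900)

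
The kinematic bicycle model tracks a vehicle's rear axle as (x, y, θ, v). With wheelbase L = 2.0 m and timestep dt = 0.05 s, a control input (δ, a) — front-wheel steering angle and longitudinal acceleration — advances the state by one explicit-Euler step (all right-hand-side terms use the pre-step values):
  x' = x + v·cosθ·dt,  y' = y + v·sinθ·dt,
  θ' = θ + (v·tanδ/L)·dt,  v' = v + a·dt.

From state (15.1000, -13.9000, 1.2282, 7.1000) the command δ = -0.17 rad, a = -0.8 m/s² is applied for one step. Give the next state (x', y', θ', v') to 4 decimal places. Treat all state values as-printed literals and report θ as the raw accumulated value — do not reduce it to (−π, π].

(15.2193, -13.5656, 1.1977, 7.0600)

x' = 15.1000 + 7.1000·cos(1.2282)·0.05 = 15.2193
y' = -13.9000 + 7.1000·sin(1.2282)·0.05 = -13.5656
θ' = 1.2282 + (7.1000/2.0)·tan(-0.17)·0.05 = 1.1977
v' = 7.1000 − 0.8000·0.05 = 7.0600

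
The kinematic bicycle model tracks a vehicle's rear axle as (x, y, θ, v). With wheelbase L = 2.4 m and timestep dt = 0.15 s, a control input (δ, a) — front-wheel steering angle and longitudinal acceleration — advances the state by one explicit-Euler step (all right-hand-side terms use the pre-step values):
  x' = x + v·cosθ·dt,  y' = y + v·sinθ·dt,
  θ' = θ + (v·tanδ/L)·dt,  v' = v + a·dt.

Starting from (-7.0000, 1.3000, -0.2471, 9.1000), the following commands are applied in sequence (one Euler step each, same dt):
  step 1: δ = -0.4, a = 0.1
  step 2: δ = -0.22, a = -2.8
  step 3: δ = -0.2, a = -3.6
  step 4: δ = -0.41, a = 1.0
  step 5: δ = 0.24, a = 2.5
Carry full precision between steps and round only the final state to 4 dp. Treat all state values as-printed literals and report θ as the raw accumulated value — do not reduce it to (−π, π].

after step 1 (δ=-0.4, a=0.1): (-5.676461, 0.966130, -0.487564, 9.115000)
after step 2 (δ=-0.22, a=-2.8): (-4.468527, 0.325608, -0.614957, 8.695000)
after step 3 (δ=-0.2, a=-3.6): (-3.403218, -0.426844, -0.725117, 8.155000)
after step 4 (δ=-0.41, a=1.0): (-2.487711, -1.238132, -0.946643, 8.305000)
after step 5 (δ=0.24, a=2.5): (-1.759682, -2.249006, -0.819620, 8.680000)

(-1.7597, -2.2490, -0.8196, 8.6800)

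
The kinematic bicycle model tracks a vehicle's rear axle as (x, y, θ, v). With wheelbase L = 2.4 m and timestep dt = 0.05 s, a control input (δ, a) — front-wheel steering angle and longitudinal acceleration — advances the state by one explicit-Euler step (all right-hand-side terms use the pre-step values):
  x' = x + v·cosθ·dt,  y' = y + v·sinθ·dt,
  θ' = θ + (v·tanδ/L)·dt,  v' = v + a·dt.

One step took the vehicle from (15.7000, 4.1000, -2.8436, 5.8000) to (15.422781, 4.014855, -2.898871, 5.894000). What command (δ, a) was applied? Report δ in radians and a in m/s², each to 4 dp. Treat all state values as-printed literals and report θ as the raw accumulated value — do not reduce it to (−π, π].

a = (v'−v)/dt = (0.094000)/0.05 = 1.8800
Δθ = θ'−θ = -0.055271;  (v·dt/L) = 5.8000·0.05/2.4 = 0.120833
tan δ = Δθ·L/(v·dt) = -0.457415  →  δ = -0.4290

δ = -0.4290, a = 1.8800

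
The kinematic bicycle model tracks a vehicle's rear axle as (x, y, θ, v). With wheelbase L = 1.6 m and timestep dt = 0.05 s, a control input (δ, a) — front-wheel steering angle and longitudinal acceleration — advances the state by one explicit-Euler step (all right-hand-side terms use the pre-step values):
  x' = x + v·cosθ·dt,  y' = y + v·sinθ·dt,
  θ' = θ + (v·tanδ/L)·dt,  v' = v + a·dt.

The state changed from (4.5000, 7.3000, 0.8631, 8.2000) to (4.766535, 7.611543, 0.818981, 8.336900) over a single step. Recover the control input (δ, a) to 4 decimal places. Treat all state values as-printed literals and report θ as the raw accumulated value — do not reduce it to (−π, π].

a = (v'−v)/dt = (0.136900)/0.05 = 2.7380
Δθ = θ'−θ = -0.044119;  (v·dt/L) = 8.2000·0.05/1.6 = 0.256250
tan δ = Δθ·L/(v·dt) = -0.172172  →  δ = -0.1705

δ = -0.1705, a = 2.7380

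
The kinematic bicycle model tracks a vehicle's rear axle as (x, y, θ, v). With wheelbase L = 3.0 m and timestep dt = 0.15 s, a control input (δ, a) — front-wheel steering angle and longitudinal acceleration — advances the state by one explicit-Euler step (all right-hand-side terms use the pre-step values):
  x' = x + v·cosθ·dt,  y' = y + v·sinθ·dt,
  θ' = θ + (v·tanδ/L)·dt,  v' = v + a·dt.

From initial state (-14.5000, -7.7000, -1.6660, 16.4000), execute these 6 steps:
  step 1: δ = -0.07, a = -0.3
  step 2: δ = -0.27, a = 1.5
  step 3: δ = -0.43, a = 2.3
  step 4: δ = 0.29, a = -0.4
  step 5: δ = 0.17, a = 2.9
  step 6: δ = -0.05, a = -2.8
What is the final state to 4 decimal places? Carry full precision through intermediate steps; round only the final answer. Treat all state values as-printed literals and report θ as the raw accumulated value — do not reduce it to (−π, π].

(-19.9212, -21.3644, -1.9760, 16.8800)

after step 1 (δ=-0.07, a=-0.3): (-14.733847, -10.148860, -1.723494, 16.355000)
after step 2 (δ=-0.27, a=1.5): (-15.106999, -12.573565, -1.949813, 16.580000)
after step 3 (δ=-0.43, a=2.3): (-16.027206, -14.884060, -2.330010, 16.925000)
after step 4 (δ=0.29, a=-0.4): (-17.774758, -16.725612, -2.077478, 16.865000)
after step 5 (δ=0.17, a=2.9): (-19.002391, -18.937524, -1.932728, 17.300000)
after step 6 (δ=-0.05, a=-2.8): (-19.921233, -21.364405, -1.976014, 16.880000)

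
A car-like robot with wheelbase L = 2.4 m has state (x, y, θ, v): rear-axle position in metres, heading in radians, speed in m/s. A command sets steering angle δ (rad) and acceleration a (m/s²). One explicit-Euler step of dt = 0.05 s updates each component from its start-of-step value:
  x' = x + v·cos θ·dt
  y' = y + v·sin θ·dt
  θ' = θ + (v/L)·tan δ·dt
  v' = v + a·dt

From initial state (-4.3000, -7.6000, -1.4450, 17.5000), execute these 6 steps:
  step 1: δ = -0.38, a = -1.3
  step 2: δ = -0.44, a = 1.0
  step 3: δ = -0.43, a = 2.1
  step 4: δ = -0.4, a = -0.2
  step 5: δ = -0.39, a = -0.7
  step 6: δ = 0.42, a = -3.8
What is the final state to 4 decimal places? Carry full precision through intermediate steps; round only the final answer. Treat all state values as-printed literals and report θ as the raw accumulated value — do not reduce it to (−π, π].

(-5.6529, -12.4790, -2.0709, 17.3550)

after step 1 (δ=-0.38, a=-1.3): (-4.190218, -8.468086, -1.590619, 17.435000)
after step 2 (δ=-0.44, a=1.0): (-4.207498, -9.339665, -1.761620, 17.485000)
after step 3 (δ=-0.43, a=2.1): (-4.373315, -10.198045, -1.928683, 17.590000)
after step 4 (δ=-0.4, a=-0.2): (-4.681400, -11.021820, -2.083619, 17.580000)
after step 5 (δ=-0.39, a=-0.7): (-5.112671, -11.787748, -2.234168, 17.545000)
after step 6 (δ=0.42, a=-3.8): (-5.652861, -12.478951, -2.070936, 17.355000)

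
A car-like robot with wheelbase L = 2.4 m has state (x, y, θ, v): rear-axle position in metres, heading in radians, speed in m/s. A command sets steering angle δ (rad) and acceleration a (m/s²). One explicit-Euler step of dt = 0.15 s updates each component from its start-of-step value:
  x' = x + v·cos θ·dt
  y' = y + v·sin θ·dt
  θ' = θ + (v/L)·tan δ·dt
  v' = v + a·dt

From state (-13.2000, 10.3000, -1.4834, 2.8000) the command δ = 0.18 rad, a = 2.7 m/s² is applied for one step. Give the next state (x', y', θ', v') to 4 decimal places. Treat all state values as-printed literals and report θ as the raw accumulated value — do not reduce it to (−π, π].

x' = -13.2000 + 2.8000·cos(-1.4834)·0.15 = -13.1633
y' = 10.3000 + 2.8000·sin(-1.4834)·0.15 = 9.8816
θ' = -1.4834 + (2.8000/2.4)·tan(0.18)·0.15 = -1.4516
v' = 2.8000 + 2.7000·0.15 = 3.2050

(-13.1633, 9.8816, -1.4516, 3.2050)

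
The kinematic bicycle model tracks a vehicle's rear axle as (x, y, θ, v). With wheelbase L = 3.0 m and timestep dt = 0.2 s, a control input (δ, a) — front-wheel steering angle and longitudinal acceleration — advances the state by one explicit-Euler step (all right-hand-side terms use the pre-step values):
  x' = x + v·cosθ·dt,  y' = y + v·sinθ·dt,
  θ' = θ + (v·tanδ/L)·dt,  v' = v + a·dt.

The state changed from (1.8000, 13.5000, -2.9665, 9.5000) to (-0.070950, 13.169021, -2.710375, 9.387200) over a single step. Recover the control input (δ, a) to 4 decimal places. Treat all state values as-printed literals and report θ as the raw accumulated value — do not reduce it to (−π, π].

δ = 0.3843, a = -0.5640

a = (v'−v)/dt = (-0.112800)/0.2 = -0.5640
Δθ = θ'−θ = 0.256125;  (v·dt/L) = 9.5000·0.2/3.0 = 0.633333
tan δ = Δθ·L/(v·dt) = 0.404408  →  δ = 0.3843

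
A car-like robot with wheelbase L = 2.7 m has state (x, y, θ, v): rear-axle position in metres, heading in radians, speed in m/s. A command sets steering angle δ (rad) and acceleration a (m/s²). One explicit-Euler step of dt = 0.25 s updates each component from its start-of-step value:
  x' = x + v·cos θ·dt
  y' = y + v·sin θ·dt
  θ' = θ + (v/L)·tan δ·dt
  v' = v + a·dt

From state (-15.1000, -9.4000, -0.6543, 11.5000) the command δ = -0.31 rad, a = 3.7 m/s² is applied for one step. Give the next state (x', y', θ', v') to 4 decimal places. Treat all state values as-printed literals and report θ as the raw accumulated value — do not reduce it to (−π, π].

x' = -15.1000 + 11.5000·cos(-0.6543)·0.25 = -12.8188
y' = -9.4000 + 11.5000·sin(-0.6543)·0.25 = -11.1497
θ' = -0.6543 + (11.5000/2.7)·tan(-0.31)·0.25 = -0.9954
v' = 11.5000 + 3.7000·0.25 = 12.4250

(-12.8188, -11.1497, -0.9954, 12.4250)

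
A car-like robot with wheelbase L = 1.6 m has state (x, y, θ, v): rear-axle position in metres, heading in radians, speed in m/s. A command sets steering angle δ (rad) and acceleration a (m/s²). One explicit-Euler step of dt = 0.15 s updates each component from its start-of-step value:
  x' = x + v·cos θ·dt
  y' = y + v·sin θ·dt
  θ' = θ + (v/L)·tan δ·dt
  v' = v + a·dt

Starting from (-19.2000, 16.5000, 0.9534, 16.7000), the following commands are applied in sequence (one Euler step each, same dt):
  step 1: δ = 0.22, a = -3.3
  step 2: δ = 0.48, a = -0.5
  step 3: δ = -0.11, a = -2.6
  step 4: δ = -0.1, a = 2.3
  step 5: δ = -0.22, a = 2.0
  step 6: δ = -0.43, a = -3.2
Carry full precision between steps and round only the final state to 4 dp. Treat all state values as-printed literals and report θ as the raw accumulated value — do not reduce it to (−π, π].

after step 1 (δ=0.22, a=-3.3): (-17.749820, 18.542548, 1.303504, 16.205000)
after step 2 (δ=0.48, a=-0.5): (-17.107809, 20.886981, 2.094426, 16.130000)
after step 3 (δ=-0.11, a=-2.6): (-18.317623, 22.982293, 1.927411, 15.740000)
after step 4 (δ=-0.1, a=2.3): (-19.141858, 25.194748, 1.779355, 16.085000)
after step 5 (δ=-0.22, a=2.0): (-19.641417, 27.555215, 1.442144, 16.385000)
after step 6 (δ=-0.43, a=-3.2): (-19.326093, 29.992653, 0.737659, 15.905000)

(-19.3261, 29.9927, 0.7377, 15.9050)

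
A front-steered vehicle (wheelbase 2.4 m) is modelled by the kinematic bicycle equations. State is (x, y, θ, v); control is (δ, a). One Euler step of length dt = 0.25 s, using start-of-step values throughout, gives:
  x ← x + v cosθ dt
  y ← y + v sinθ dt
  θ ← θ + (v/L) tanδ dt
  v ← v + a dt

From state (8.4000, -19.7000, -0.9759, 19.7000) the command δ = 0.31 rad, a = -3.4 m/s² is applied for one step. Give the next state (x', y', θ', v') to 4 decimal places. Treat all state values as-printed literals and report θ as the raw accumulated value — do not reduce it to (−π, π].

x' = 8.4000 + 19.7000·cos(-0.9759)·0.25 = 11.1601
y' = -19.7000 + 19.7000·sin(-0.9759)·0.25 = -23.7789
θ' = -0.9759 + (19.7000/2.4)·tan(0.31)·0.25 = -0.3186
v' = 19.7000 − 3.4000·0.25 = 18.8500

(11.1601, -23.7789, -0.3186, 18.8500)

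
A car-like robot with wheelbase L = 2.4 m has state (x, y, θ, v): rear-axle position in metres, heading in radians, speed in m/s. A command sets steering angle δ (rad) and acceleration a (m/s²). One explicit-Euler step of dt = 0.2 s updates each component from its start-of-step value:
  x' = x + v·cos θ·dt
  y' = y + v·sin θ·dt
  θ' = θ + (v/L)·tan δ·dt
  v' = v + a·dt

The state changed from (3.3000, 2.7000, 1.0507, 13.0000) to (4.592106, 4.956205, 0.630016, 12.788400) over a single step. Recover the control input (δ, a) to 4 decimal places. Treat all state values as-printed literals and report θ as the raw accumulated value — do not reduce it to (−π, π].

δ = -0.3704, a = -1.0580

a = (v'−v)/dt = (-0.211600)/0.2 = -1.0580
Δθ = θ'−θ = -0.420684;  (v·dt/L) = 13.0000·0.2/2.4 = 1.083333
tan δ = Δθ·L/(v·dt) = -0.388324  →  δ = -0.3704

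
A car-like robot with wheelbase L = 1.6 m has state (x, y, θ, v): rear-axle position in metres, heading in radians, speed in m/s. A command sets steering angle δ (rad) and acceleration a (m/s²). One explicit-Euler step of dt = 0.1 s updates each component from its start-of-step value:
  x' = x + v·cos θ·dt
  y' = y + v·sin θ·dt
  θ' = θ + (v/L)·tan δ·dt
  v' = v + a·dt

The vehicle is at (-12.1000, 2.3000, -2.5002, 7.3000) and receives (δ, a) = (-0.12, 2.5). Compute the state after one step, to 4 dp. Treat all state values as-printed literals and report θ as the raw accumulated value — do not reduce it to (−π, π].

(-12.6849, 1.8632, -2.5552, 7.5500)

x' = -12.1000 + 7.3000·cos(-2.5002)·0.1 = -12.6849
y' = 2.3000 + 7.3000·sin(-2.5002)·0.1 = 1.8632
θ' = -2.5002 + (7.3000/1.6)·tan(-0.12)·0.1 = -2.5552
v' = 7.3000 + 2.5000·0.1 = 7.5500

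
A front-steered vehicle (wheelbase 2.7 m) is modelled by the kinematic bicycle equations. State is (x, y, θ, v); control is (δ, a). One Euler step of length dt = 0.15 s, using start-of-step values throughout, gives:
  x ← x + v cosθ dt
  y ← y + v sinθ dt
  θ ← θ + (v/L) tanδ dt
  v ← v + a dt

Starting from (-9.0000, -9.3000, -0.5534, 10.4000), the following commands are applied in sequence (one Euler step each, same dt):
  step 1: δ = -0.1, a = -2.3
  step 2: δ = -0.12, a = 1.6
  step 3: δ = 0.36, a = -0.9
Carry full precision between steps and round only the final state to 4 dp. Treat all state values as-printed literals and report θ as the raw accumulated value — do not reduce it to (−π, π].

after step 1 (δ=-0.1, a=-2.3): (-7.672842, -10.119909, -0.611371, 10.055000)
after step 2 (δ=-0.12, a=1.6): (-6.437794, -10.985631, -0.678728, 10.295000)
after step 3 (δ=0.36, a=-0.9): (-5.235793, -11.955116, -0.463447, 10.160000)

(-5.2358, -11.9551, -0.4634, 10.1600)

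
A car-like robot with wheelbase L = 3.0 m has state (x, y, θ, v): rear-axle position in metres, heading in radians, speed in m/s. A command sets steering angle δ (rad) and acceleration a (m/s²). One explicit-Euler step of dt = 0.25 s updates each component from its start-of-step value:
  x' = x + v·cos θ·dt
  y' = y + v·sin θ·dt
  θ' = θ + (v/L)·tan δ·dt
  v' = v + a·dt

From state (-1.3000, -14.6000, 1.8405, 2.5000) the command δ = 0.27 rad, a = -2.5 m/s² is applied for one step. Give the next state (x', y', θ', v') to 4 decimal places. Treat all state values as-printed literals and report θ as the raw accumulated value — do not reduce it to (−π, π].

(-1.4665, -13.9976, 1.8982, 1.8750)

x' = -1.3000 + 2.5000·cos(1.8405)·0.25 = -1.4665
y' = -14.6000 + 2.5000·sin(1.8405)·0.25 = -13.9976
θ' = 1.8405 + (2.5000/3.0)·tan(0.27)·0.25 = 1.8982
v' = 2.5000 − 2.5000·0.25 = 1.8750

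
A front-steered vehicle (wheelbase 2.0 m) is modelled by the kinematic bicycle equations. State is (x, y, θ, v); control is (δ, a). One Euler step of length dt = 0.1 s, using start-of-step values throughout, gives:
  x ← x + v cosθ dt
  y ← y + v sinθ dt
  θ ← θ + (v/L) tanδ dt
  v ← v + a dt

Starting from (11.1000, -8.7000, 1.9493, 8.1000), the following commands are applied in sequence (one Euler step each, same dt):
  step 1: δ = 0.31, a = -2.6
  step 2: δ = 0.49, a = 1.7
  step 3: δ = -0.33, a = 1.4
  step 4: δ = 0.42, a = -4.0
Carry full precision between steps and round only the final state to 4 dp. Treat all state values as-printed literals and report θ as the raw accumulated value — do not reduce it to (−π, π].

after step 1 (δ=0.31, a=-2.6): (10.800680, -7.947333, 2.079033, 7.840000)
after step 2 (δ=0.49, a=1.7): (10.419157, -7.262427, 2.288121, 8.010000)
after step 3 (δ=-0.33, a=1.4): (9.892603, -6.658820, 2.150940, 8.150000)
after step 4 (δ=0.42, a=-4.0): (9.445866, -5.977167, 2.332918, 7.750000)

(9.4459, -5.9772, 2.3329, 7.7500)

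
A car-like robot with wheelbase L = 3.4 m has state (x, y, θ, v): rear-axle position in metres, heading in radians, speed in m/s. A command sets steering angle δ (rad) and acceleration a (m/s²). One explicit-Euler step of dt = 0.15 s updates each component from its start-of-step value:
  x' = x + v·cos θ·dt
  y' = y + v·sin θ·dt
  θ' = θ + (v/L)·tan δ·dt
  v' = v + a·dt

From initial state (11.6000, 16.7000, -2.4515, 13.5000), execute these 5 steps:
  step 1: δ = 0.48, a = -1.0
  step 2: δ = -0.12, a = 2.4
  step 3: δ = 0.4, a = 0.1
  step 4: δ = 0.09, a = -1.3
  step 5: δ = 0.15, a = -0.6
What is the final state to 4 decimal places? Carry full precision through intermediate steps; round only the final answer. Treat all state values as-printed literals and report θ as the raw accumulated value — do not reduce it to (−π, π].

after step 1 (δ=0.48, a=-1.0): (10.038346, 15.410868, -2.141430, 13.350000)
after step 2 (δ=-0.12, a=2.4): (8.956664, 13.725646, -2.212448, 13.710000)
after step 3 (δ=0.4, a=0.1): (7.725809, 12.078167, -1.956720, 13.725000)
after step 4 (δ=0.09, a=-1.3): (6.950864, 10.170836, -1.902076, 13.530000)
after step 5 (δ=0.15, a=-0.6): (6.290762, 8.251686, -1.811862, 13.440000)

(6.2908, 8.2517, -1.8119, 13.4400)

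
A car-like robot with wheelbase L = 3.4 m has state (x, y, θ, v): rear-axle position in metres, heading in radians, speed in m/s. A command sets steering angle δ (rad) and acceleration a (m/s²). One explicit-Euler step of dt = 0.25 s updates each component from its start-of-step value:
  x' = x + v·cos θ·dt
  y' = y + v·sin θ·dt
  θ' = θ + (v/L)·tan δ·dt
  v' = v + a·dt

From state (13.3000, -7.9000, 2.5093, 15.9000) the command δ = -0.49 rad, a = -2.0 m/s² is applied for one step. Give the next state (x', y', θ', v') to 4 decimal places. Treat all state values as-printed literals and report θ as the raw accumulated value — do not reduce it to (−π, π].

x' = 13.3000 + 15.9000·cos(2.5093)·0.25 = 10.0935
y' = -7.9000 + 15.9000·sin(2.5093)·0.25 = -5.5508
θ' = 2.5093 + (15.9000/3.4)·tan(-0.49)·0.25 = 1.8857
v' = 15.9000 − 2.0000·0.25 = 15.4000

(10.0935, -5.5508, 1.8857, 15.4000)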